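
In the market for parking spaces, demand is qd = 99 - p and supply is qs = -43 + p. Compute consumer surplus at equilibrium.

Equilibrium: 99 - p = -43 + p gives p* = 71, q* = 28.
Demand choke price (qd = 0): p = 99.
CS = ½(99 − 71)(28) = 392.

Consumer surplus = 392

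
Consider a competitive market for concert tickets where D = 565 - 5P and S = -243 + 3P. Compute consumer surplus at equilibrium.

Equilibrium: 565 - 5P = -243 + 3P gives P* = 101, Q* = 60.
Demand choke price (D = 0): P = 113.
CS = ½(113 − 101)(60) = 360.

Consumer surplus = 360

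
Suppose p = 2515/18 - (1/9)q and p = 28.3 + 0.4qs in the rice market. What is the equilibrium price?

Set the two price expressions equal: 2515/18 - (1/9)q = 28.3 + 0.4q.
5014/45 = (23/45)q, so q* = 218.
p* = 2515/18 − (1/9)(218) = 115.5.

p* = 115.5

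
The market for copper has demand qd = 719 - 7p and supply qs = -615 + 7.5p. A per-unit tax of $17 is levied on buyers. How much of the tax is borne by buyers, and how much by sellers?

Pre-tax equilibrium: p* = 92, q* = 75.
Tax on buyers shifts demand to qd = 719 − 7(p + 17) = 600 - 7p.
600 - 7p = -615 + 7.5p gives seller price ps = 2430/29; buyers pay pb = 2430/29 + 17 = 2923/29.
New quantity: q = 719 − 7(2923/29) = 390/29.
Buyer burden = 2923/29 − 92 = 255/29; seller burden = 92 − 2430/29 = 238/29.

Buyers bear 255/29, sellers bear 238/29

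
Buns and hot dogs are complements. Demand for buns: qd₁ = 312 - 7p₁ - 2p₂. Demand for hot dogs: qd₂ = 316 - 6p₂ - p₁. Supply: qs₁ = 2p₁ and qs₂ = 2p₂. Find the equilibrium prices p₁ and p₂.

p₁ = 932/35, p₂ = 1266/35

Market 1: 312 - 7p₁ - 2p₂ = 2p₁ → 9p₁ + 2p₂ = 312.
Market 2: 8p₂ + p₁ = 316.
Eliminating p₂: 8×(1) − 2×(2) gives 70p₁ = 1864, so p₁ = 932/35.
Back-substitute into (2): p₂ = (316 − 1×932/35) / 8 = 1266/35.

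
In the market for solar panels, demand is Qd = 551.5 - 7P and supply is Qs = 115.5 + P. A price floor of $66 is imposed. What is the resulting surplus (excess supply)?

Surplus = 92

Equilibrium price would be P* = 54.5, so the floor at 66 binds.
At P = 66: Qd = 89.5, Qs = 181.5.
Surplus = 181.5 − 89.5 = 92.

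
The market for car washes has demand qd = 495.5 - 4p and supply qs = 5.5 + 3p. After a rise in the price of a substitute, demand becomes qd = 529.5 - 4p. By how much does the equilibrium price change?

Original equilibrium: p* = 70, q* = 215.5.
New equilibrium: 529.5 - 4p = 5.5 + 3p, so 524 = 7p and p' = 524/7; q' = 529.5 − 4(524/7) = 3221/14.
Change in price: 524/7 − 70 = 34/7.

Δp = 34/7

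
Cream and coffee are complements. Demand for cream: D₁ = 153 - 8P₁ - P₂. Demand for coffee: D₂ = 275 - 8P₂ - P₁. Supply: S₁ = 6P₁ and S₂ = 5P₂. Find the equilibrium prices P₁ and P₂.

P₁ = 1714/181, P₂ = 3697/181

Market 1: 153 - 8P₁ - P₂ = 6P₁ → 14P₁ + P₂ = 153.
Market 2: 13P₂ + P₁ = 275.
Eliminating P₂: 13×(1) − 1×(2) gives 181P₁ = 1714, so P₁ = 1714/181.
Back-substitute into (2): P₂ = (275 − 1×1714/181) / 13 = 3697/181.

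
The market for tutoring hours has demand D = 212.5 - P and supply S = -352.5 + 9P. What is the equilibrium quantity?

Q* = 156

Set D = S: 212.5 - P = -352.5 + 9P.
565 = 10P, so P* = 56.5.
Q* = 212.5 − 1(56.5) = 156.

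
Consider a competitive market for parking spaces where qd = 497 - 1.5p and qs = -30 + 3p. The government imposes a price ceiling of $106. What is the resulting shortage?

Equilibrium price would be p* = 1054/9, so the ceiling at 106 binds.
At p = 106: qd = 497 − 1.5(106) = 338, qs = -30 + 3(106) = 288.
Shortage = 338 − 288 = 50.

Shortage = 50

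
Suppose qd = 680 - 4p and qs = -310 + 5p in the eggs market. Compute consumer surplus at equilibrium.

Equilibrium: 680 - 4p = -310 + 5p gives p* = 110, q* = 240.
Demand choke price (qd = 0): p = 170.
CS = ½(170 − 110)(240) = 7200.

Consumer surplus = 7200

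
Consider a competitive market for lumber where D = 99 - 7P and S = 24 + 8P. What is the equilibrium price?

P* = 5

Set D = S: 99 - 7P = 24 + 8P.
75 = 15P, so P* = 5.
Q* = 99 − 7(5) = 64.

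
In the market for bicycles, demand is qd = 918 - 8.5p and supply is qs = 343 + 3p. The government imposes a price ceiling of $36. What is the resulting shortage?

Equilibrium price would be p* = 50, so the ceiling at 36 binds.
At p = 36: qd = 918 − 8.5(36) = 612, qs = 343 + 3(36) = 451.
Shortage = 612 − 451 = 161.

Shortage = 161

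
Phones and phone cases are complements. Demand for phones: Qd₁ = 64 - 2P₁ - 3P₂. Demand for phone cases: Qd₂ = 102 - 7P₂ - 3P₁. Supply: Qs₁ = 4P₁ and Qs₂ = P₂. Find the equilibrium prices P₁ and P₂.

Market 1: 64 - 2P₁ - 3P₂ = 4P₁ → 6P₁ + 3P₂ = 64.
Market 2: 8P₂ + 3P₁ = 102.
Eliminating P₂: 8×(1) − 3×(2) gives 39P₁ = 206, so P₁ = 206/39.
Back-substitute into (2): P₂ = (102 − 3×206/39) / 8 = 140/13.

P₁ = 206/39, P₂ = 140/13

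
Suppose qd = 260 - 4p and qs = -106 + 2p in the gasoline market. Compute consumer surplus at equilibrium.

Consumer surplus = 32

Equilibrium: 260 - 4p = -106 + 2p gives p* = 61, q* = 16.
Demand choke price (qd = 0): p = 65.
CS = ½(65 − 61)(16) = 32.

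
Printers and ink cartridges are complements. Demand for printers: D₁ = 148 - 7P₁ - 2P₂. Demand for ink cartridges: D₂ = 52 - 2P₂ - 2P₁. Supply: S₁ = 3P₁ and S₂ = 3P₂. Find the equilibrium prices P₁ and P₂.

Market 1: 148 - 7P₁ - 2P₂ = 3P₁ → 10P₁ + 2P₂ = 148.
Market 2: 5P₂ + 2P₁ = 52.
Eliminating P₂: 5×(1) − 2×(2) gives 46P₁ = 636, so P₁ = 318/23.
Back-substitute into (2): P₂ = (52 − 2×318/23) / 5 = 112/23.

P₁ = 318/23, P₂ = 112/23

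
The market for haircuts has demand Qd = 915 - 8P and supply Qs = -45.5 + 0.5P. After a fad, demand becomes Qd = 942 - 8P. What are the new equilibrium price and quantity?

Original equilibrium: P* = 113, Q* = 11.
New equilibrium: 942 - 8P = -45.5 + 0.5P, so 987.5 = 8.5P and P' = 1975/17; Q' = 942 − 8(1975/17) = 214/17.

P' = 1975/17, Q' = 214/17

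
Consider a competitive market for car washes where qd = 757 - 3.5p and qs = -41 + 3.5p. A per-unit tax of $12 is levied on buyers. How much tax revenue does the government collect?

Tax revenue = 4044

Pre-tax equilibrium: p* = 114, q* = 358.
Tax on buyers shifts demand to qd = 757 − 3.5(p + 12) = 715 - 3.5p.
715 - 3.5p = -41 + 3.5p gives seller price ps = 108; buyers pay pb = 108 + 12 = 120.
New quantity: q = 757 − 3.5(120) = 337.
Revenue = 12 × 337 = 4044.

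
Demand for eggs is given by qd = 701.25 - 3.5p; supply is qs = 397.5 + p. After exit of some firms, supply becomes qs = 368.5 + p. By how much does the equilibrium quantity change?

Δq = -203/9

Original equilibrium: p* = 67.5, q* = 465.
New equilibrium: 701.25 - 3.5p = 368.5 + p, so 332.75 = 4.5p and p' = 1331/18; q' = 701.25 − 3.5(1331/18) = 3982/9.
Change in quantity: 3982/9 − 465 = -203/9.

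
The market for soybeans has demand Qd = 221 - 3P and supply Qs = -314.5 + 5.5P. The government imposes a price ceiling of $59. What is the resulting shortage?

Equilibrium price would be P* = 63, so the ceiling at 59 binds.
At P = 59: Qd = 221 − 3(59) = 44, Qs = -314.5 + 5.5(59) = 10.
Shortage = 44 − 10 = 34.

Shortage = 34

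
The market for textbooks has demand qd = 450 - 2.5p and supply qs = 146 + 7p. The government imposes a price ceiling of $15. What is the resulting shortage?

Shortage = 161.5

Equilibrium price would be p* = 32, so the ceiling at 15 binds.
At p = 15: qd = 450 − 2.5(15) = 412.5, qs = 146 + 7(15) = 251.
Shortage = 412.5 − 251 = 161.5.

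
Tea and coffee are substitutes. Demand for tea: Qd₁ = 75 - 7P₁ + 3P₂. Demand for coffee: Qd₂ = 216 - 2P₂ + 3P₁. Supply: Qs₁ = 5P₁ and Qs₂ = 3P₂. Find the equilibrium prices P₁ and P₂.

P₁ = 341/17, P₂ = 939/17

Market 1: 75 - 7P₁ + 3P₂ = 5P₁ → 12P₁ - 3P₂ = 75.
Market 2: 5P₂ - 3P₁ = 216.
Eliminating P₂: 5×(1) + 3×(2) gives 51P₁ = 1023, so P₁ = 341/17.
Back-substitute into (2): P₂ = (216 + 3×341/17) / 5 = 939/17.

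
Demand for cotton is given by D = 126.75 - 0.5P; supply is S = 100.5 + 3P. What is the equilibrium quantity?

Set D = S: 126.75 - 0.5P = 100.5 + 3P.
26.25 = 3.5P, so P* = 7.5.
Q* = 126.75 − 0.5(7.5) = 123.

Q* = 123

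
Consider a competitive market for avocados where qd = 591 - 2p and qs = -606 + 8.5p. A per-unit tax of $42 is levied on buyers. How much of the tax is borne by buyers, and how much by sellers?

Buyers bear $34, sellers bear $8

Pre-tax equilibrium: p* = 114, q* = 363.
Tax on buyers shifts demand to qd = 591 − 2(p + 42) = 507 - 2p.
507 - 2p = -606 + 8.5p gives seller price ps = 106; buyers pay pb = 106 + 42 = 148.
New quantity: q = 591 − 2(148) = 295.
Buyer burden = 148 − 114 = 34; seller burden = 114 − 106 = 8.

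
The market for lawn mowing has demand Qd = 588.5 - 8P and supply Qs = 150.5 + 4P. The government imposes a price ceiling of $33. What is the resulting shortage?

Shortage = 42

Equilibrium price would be P* = 36.5, so the ceiling at 33 binds.
At P = 33: Qd = 588.5 − 8(33) = 324.5, Qs = 150.5 + 4(33) = 282.5.
Shortage = 324.5 − 282.5 = 42.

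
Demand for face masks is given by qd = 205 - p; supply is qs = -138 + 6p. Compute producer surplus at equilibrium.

Equilibrium: 205 - p = -138 + 6p gives p* = 49, q* = 156.
Supply starts at p = 23 (where qs = 0).
PS = ½(49 − 23)(156) = 2028.

Producer surplus = 2028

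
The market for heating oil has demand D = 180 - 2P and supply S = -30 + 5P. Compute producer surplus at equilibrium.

Equilibrium: 180 - 2P = -30 + 5P gives P* = 30, Q* = 120.
Supply starts at P = 6 (where S = 0).
PS = ½(30 − 6)(120) = 1440.

Producer surplus = 1440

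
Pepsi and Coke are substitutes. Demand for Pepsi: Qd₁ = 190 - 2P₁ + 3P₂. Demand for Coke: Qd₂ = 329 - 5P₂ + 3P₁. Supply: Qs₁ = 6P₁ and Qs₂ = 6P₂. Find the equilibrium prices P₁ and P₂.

Market 1: 190 - 2P₁ + 3P₂ = 6P₁ → 8P₁ - 3P₂ = 190.
Market 2: 11P₂ - 3P₁ = 329.
Eliminating P₂: 11×(1) + 3×(2) gives 79P₁ = 3077, so P₁ = 3077/79.
Back-substitute into (2): P₂ = (329 + 3×3077/79) / 11 = 3202/79.

P₁ = 3077/79, P₂ = 3202/79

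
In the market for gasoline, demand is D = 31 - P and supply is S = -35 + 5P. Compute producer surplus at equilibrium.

Equilibrium: 31 - P = -35 + 5P gives P* = 11, Q* = 20.
Supply starts at P = 7 (where S = 0).
PS = ½(11 − 7)(20) = 40.

Producer surplus = 40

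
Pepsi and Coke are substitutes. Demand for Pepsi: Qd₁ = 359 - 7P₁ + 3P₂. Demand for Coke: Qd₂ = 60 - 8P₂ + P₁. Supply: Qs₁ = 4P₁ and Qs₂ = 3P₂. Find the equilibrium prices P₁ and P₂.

P₁ = 4129/118, P₂ = 1019/118

Market 1: 359 - 7P₁ + 3P₂ = 4P₁ → 11P₁ - 3P₂ = 359.
Market 2: 11P₂ - P₁ = 60.
Eliminating P₂: 11×(1) + 3×(2) gives 118P₁ = 4129, so P₁ = 4129/118.
Back-substitute into (2): P₂ = (60 + 1×4129/118) / 11 = 1019/118.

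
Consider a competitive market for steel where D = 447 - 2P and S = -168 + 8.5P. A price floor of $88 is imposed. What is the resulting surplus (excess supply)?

Equilibrium price would be P* = 410/7, so the floor at 88 binds.
At P = 88: D = 271, S = 580.
Surplus = 580 − 271 = 309.

Surplus = 309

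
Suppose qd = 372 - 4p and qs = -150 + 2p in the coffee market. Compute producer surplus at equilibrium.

Producer surplus = 144

Equilibrium: 372 - 4p = -150 + 2p gives p* = 87, q* = 24.
Supply starts at p = 75 (where qs = 0).
PS = ½(87 − 75)(24) = 144.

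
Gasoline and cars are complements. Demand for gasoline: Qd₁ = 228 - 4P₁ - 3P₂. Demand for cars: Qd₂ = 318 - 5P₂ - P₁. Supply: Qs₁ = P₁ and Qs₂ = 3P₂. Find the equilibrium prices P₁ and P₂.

P₁ = 870/37, P₂ = 1362/37

Market 1: 228 - 4P₁ - 3P₂ = P₁ → 5P₁ + 3P₂ = 228.
Market 2: 8P₂ + P₁ = 318.
Eliminating P₂: 8×(1) − 3×(2) gives 37P₁ = 870, so P₁ = 870/37.
Back-substitute into (2): P₂ = (318 − 1×870/37) / 8 = 1362/37.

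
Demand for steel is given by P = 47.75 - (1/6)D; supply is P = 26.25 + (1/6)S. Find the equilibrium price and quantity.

P* = 37, Q* = 64.5

Set the two price expressions equal: 47.75 - (1/6)Q = 26.25 + (1/6)Q.
21.5 = (1/3)Q, so Q* = 64.5.
P* = 47.75 − (1/6)(64.5) = 37.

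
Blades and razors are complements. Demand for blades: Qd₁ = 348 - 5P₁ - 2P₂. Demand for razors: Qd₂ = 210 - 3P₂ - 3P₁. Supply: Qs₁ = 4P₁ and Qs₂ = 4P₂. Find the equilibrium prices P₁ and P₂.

P₁ = 672/19, P₂ = 282/19

Market 1: 348 - 5P₁ - 2P₂ = 4P₁ → 9P₁ + 2P₂ = 348.
Market 2: 7P₂ + 3P₁ = 210.
Eliminating P₂: 7×(1) − 2×(2) gives 57P₁ = 2016, so P₁ = 672/19.
Back-substitute into (2): P₂ = (210 − 3×672/19) / 7 = 282/19.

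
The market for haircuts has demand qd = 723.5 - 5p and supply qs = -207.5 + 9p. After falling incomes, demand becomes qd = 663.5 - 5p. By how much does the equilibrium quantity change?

Original equilibrium: p* = 66.5, q* = 391.
New equilibrium: 663.5 - 5p = -207.5 + 9p, so 871 = 14p and p' = 871/14; q' = 663.5 − 5(871/14) = 2467/7.
Change in quantity: 2467/7 − 391 = -270/7.

Δq = -270/7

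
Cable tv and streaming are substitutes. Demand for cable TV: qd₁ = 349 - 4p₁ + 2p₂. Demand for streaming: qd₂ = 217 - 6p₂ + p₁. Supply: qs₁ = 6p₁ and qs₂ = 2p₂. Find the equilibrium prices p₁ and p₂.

p₁ = 1613/39, p₂ = 2519/78

Market 1: 349 - 4p₁ + 2p₂ = 6p₁ → 10p₁ - 2p₂ = 349.
Market 2: 8p₂ - p₁ = 217.
Eliminating p₂: 8×(1) + 2×(2) gives 78p₁ = 3226, so p₁ = 1613/39.
Back-substitute into (2): p₂ = (217 + 1×1613/39) / 8 = 2519/78.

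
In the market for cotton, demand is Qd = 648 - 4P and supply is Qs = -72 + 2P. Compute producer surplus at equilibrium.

Equilibrium: 648 - 4P = -72 + 2P gives P* = 120, Q* = 168.
Supply starts at P = 36 (where Qs = 0).
PS = ½(120 − 36)(168) = 7056.

Producer surplus = 7056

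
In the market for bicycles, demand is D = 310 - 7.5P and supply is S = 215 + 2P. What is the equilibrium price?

Set D = S: 310 - 7.5P = 215 + 2P.
95 = 9.5P, so P* = 10.
Q* = 310 − 7.5(10) = 235.

P* = 10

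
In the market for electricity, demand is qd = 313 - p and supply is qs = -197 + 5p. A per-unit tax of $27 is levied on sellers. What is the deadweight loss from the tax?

Pre-tax equilibrium: p* = 85, q* = 228.
Tax on sellers shifts supply to qs = -197 + 5(p − 27) = -332 + 5p.
313 - p = -332 + 5p gives buyer price pb = 107.5; sellers receive ps = 107.5 − 27 = 80.5.
New quantity: q = 313 − 1(107.5) = 205.5.
DWL = ½ × 27 × (228 − 205.5) = 303.75.

Deadweight loss = 303.75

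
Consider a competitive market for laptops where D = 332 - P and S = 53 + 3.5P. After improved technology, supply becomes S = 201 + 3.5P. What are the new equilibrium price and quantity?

P' = 262/9, Q' = 2726/9

Original equilibrium: P* = 62, Q* = 270.
New equilibrium: 332 - P = 201 + 3.5P, so 131 = 4.5P and P' = 262/9; Q' = 332 − 1(262/9) = 2726/9.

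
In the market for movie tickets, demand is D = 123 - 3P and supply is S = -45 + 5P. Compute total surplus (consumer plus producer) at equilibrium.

Total surplus = 960

Equilibrium: 123 - 3P = -45 + 5P gives P* = 21, Q* = 60.
Demand choke price: P = 41; supply starts at P = 9.
CS = ½(41 − 21)(60) = 600; PS = ½(21 − 9)(60) = 360.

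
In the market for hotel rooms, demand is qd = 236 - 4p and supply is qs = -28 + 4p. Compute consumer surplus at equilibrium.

Consumer surplus = 1352

Equilibrium: 236 - 4p = -28 + 4p gives p* = 33, q* = 104.
Demand choke price (qd = 0): p = 59.
CS = ½(59 − 33)(104) = 1352.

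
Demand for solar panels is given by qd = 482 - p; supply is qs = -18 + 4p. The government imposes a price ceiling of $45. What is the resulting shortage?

Shortage = 275

Equilibrium price would be p* = 100, so the ceiling at 45 binds.
At p = 45: qd = 482 − 1(45) = 437, qs = -18 + 4(45) = 162.
Shortage = 437 − 162 = 275.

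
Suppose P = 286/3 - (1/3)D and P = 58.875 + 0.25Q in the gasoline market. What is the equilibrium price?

Set the two price expressions equal: 286/3 - (1/3)Q = 58.875 + 0.25Q.
875/24 = (7/12)Q, so Q* = 62.5.
P* = 286/3 − (1/3)(62.5) = 74.5.

P* = 74.5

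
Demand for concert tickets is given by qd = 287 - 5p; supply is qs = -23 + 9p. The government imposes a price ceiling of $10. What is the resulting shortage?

Equilibrium price would be p* = 155/7, so the ceiling at 10 binds.
At p = 10: qd = 287 − 5(10) = 237, qs = -23 + 9(10) = 67.
Shortage = 237 − 67 = 170.

Shortage = 170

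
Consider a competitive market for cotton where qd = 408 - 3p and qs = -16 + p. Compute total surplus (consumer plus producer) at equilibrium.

Total surplus = 5400

Equilibrium: 408 - 3p = -16 + p gives p* = 106, q* = 90.
Demand choke price: p = 136; supply starts at p = 16.
CS = ½(136 − 106)(90) = 1350; PS = ½(106 − 16)(90) = 4050.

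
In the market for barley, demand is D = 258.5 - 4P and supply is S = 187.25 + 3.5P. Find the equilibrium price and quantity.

Set D = S: 258.5 - 4P = 187.25 + 3.5P.
71.25 = 7.5P, so P* = 9.5.
Q* = 258.5 − 4(9.5) = 220.5.

P* = 9.5, Q* = 220.5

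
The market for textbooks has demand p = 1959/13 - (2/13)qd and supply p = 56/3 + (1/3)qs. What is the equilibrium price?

Set the two price expressions equal: 1959/13 - (2/13)q = 56/3 + (1/3)q.
5149/39 = (19/39)q, so q* = 271.
p* = 1959/13 − (2/13)(271) = 109.

p* = 109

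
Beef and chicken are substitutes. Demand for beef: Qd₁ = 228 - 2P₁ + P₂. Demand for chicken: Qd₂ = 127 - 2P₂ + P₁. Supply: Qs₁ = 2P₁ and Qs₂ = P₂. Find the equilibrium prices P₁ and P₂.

P₁ = 811/11, P₂ = 736/11

Market 1: 228 - 2P₁ + P₂ = 2P₁ → 4P₁ - P₂ = 228.
Market 2: 3P₂ - P₁ = 127.
Eliminating P₂: 3×(1) + 1×(2) gives 11P₁ = 811, so P₁ = 811/11.
Back-substitute into (2): P₂ = (127 + 1×811/11) / 3 = 736/11.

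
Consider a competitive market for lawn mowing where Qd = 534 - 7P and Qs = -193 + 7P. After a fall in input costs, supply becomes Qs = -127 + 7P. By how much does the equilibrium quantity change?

ΔQ = 33

Original equilibrium: P* = 727/14, Q* = 170.5.
New equilibrium: 534 - 7P = -127 + 7P, so 661 = 14P and P' = 661/14; Q' = 534 − 7(661/14) = 203.5.
Change in quantity: 203.5 − 170.5 = 33.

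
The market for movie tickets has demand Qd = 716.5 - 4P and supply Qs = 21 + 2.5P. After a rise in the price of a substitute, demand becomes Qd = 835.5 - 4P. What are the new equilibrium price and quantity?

Original equilibrium: P* = 107, Q* = 288.5.
New equilibrium: 835.5 - 4P = 21 + 2.5P, so 814.5 = 6.5P and P' = 1629/13; Q' = 835.5 − 4(1629/13) = 8691/26.

P' = 1629/13, Q' = 8691/26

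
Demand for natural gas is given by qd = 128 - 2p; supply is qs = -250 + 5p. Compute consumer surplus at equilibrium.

Equilibrium: 128 - 2p = -250 + 5p gives p* = 54, q* = 20.
Demand choke price (qd = 0): p = 64.
CS = ½(64 − 54)(20) = 100.

Consumer surplus = 100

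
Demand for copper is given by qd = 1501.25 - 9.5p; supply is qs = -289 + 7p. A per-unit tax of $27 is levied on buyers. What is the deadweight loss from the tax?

Deadweight loss = 32319/22

Pre-tax equilibrium: p* = 108.5, q* = 470.5.
Tax on buyers shifts demand to qd = 1501.25 − 9.5(p + 27) = 1244.75 - 9.5p.
1244.75 - 9.5p = -289 + 7p gives seller price ps = 2045/22; buyers pay pb = 2045/22 + 27 = 2639/22.
New quantity: q = 1501.25 − 9.5(2639/22) = 7957/22.
DWL = ½ × 27 × (470.5 − 7957/22) = 32319/22.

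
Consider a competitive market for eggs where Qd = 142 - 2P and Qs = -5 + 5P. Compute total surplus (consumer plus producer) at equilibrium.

Total surplus = 3500

Equilibrium: 142 - 2P = -5 + 5P gives P* = 21, Q* = 100.
Demand choke price: P = 71; supply starts at P = 1.
CS = ½(71 − 21)(100) = 2500; PS = ½(21 − 1)(100) = 1000.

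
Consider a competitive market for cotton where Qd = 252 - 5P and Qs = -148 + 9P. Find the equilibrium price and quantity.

P* = 200/7, Q* = 764/7

Set Qd = Qs: 252 - 5P = -148 + 9P.
400 = 14P, so P* = 200/7.
Q* = 252 − 5(200/7) = 764/7.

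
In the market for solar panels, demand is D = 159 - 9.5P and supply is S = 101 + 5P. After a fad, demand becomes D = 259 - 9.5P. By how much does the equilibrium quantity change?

Original equilibrium: P* = 4, Q* = 121.
New equilibrium: 259 - 9.5P = 101 + 5P, so 158 = 14.5P and P' = 316/29; Q' = 259 − 9.5(316/29) = 4509/29.
Change in quantity: 4509/29 − 121 = 1000/29.

ΔQ = 1000/29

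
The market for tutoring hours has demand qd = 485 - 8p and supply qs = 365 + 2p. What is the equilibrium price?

p* = 12

Set qd = qs: 485 - 8p = 365 + 2p.
120 = 10p, so p* = 12.
q* = 485 − 8(12) = 389.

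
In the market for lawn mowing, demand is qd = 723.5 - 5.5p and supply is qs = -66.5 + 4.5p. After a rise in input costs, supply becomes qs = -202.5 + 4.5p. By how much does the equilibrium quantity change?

Δq = -74.8

Original equilibrium: p* = 79, q* = 289.
New equilibrium: 723.5 - 5.5p = -202.5 + 4.5p, so 926 = 10p and p' = 92.6; q' = 723.5 − 5.5(92.6) = 214.2.
Change in quantity: 214.2 − 289 = -74.8.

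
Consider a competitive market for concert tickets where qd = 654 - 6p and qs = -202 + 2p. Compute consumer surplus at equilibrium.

Equilibrium: 654 - 6p = -202 + 2p gives p* = 107, q* = 12.
Demand choke price (qd = 0): p = 109.
CS = ½(109 − 107)(12) = 12.

Consumer surplus = 12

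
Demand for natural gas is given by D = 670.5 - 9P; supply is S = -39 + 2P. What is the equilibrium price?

Set D = S: 670.5 - 9P = -39 + 2P.
709.5 = 11P, so P* = 64.5.
Q* = 670.5 − 9(64.5) = 90.

P* = 64.5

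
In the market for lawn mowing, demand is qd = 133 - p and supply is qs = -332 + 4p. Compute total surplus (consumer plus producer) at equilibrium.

Equilibrium: 133 - p = -332 + 4p gives p* = 93, q* = 40.
Demand choke price: p = 133; supply starts at p = 83.
CS = ½(133 − 93)(40) = 800; PS = ½(93 − 83)(40) = 200.

Total surplus = 1000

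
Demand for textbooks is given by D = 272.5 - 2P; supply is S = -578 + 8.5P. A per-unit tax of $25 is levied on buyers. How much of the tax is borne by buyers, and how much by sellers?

Buyers bear 425/21, sellers bear 100/21

Pre-tax equilibrium: P* = 81, Q* = 110.5.
Tax on buyers shifts demand to D = 272.5 − 2(P + 25) = 222.5 - 2P.
222.5 - 2P = -578 + 8.5P gives seller price Ps = 1601/21; buyers pay Pb = 1601/21 + 25 = 2126/21.
New quantity: Q = 272.5 − 2(2126/21) = 2941/42.
Buyer burden = 2126/21 − 81 = 425/21; seller burden = 81 − 1601/21 = 100/21.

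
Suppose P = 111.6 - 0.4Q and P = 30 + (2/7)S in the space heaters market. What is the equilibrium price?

Set the two price expressions equal: 111.6 - 0.4Q = 30 + (2/7)Q.
81.6 = (24/35)Q, so Q* = 119.
P* = 111.6 − (0.4)(119) = 64.

P* = 64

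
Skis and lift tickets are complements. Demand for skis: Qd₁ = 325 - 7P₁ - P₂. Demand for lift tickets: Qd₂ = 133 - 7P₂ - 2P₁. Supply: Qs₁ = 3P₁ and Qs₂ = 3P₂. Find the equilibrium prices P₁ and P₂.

Market 1: 325 - 7P₁ - P₂ = 3P₁ → 10P₁ + P₂ = 325.
Market 2: 10P₂ + 2P₁ = 133.
Eliminating P₂: 10×(1) − 1×(2) gives 98P₁ = 3117, so P₁ = 3117/98.
Back-substitute into (2): P₂ = (133 − 2×3117/98) / 10 = 340/49.

P₁ = 3117/98, P₂ = 340/49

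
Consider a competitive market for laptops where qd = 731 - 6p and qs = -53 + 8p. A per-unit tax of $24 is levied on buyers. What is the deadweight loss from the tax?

Pre-tax equilibrium: p* = 56, q* = 395.
Tax on buyers shifts demand to qd = 731 − 6(p + 24) = 587 - 6p.
587 - 6p = -53 + 8p gives seller price ps = 320/7; buyers pay pb = 320/7 + 24 = 488/7.
New quantity: q = 731 − 6(488/7) = 2189/7.
DWL = ½ × 24 × (395 − 2189/7) = 6912/7.

Deadweight loss = 6912/7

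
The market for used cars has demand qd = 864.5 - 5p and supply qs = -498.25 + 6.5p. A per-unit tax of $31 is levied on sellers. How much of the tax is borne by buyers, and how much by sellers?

Pre-tax equilibrium: p* = 118.5, q* = 272.
Tax on sellers shifts supply to qs = -498.25 + 6.5(p − 31) = -699.75 + 6.5p.
864.5 - 5p = -699.75 + 6.5p gives buyer price pb = 6257/46; sellers receive ps = 6257/46 − 31 = 4831/46.
New quantity: q = 864.5 − 5(6257/46) = 4241/23.
Buyer burden = 6257/46 − 118.5 = 403/23; seller burden = 118.5 − 4831/46 = 310/23.

Buyers bear 403/23, sellers bear 310/23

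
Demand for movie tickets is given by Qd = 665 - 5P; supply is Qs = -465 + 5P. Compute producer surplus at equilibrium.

Producer surplus = 1000

Equilibrium: 665 - 5P = -465 + 5P gives P* = 113, Q* = 100.
Supply starts at P = 93 (where Qs = 0).
PS = ½(113 − 93)(100) = 1000.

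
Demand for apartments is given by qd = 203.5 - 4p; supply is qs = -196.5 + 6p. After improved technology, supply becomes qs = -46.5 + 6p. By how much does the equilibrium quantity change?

Δq = 60

Original equilibrium: p* = 40, q* = 43.5.
New equilibrium: 203.5 - 4p = -46.5 + 6p, so 250 = 10p and p' = 25; q' = 203.5 − 4(25) = 103.5.
Change in quantity: 103.5 − 43.5 = 60.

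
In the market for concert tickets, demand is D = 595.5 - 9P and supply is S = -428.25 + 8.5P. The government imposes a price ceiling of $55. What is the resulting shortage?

Equilibrium price would be P* = 58.5, so the ceiling at 55 binds.
At P = 55: D = 595.5 − 9(55) = 100.5, S = -428.25 + 8.5(55) = 39.25.
Shortage = 100.5 − 39.25 = 61.25.

Shortage = 61.25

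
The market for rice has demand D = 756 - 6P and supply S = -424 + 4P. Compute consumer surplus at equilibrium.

Equilibrium: 756 - 6P = -424 + 4P gives P* = 118, Q* = 48.
Demand choke price (D = 0): P = 126.
CS = ½(126 − 118)(48) = 192.

Consumer surplus = 192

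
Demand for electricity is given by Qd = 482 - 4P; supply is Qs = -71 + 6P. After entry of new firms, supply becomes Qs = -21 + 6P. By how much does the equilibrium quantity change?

Original equilibrium: P* = 55.3, Q* = 260.8.
New equilibrium: 482 - 4P = -21 + 6P, so 503 = 10P and P' = 50.3; Q' = 482 − 4(50.3) = 280.8.
Change in quantity: 280.8 − 260.8 = 20.

ΔQ = 20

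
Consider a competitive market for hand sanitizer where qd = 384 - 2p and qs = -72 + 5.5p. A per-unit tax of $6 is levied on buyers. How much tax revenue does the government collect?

Pre-tax equilibrium: p* = 60.8, q* = 262.4.
Tax on buyers shifts demand to qd = 384 − 2(p + 6) = 372 - 2p.
372 - 2p = -72 + 5.5p gives seller price ps = 59.2; buyers pay pb = 59.2 + 6 = 65.2.
New quantity: q = 384 − 2(65.2) = 253.6.
Revenue = 6 × 253.6 = 1521.6.

Tax revenue = 1521.6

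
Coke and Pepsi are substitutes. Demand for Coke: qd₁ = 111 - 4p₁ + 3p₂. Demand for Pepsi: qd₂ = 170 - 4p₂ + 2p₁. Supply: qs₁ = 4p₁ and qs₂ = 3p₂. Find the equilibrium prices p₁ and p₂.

p₁ = 25.74, p₂ = 31.64

Market 1: 111 - 4p₁ + 3p₂ = 4p₁ → 8p₁ - 3p₂ = 111.
Market 2: 7p₂ - 2p₁ = 170.
Eliminating p₂: 7×(1) + 3×(2) gives 50p₁ = 1287, so p₁ = 25.74.
Back-substitute into (2): p₂ = (170 + 2×25.74) / 7 = 31.64.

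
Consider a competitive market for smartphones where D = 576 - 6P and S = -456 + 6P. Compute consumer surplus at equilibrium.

Equilibrium: 576 - 6P = -456 + 6P gives P* = 86, Q* = 60.
Demand choke price (D = 0): P = 96.
CS = ½(96 − 86)(60) = 300.

Consumer surplus = 300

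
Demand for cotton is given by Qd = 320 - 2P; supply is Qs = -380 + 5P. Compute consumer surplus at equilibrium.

Equilibrium: 320 - 2P = -380 + 5P gives P* = 100, Q* = 120.
Demand choke price (Qd = 0): P = 160.
CS = ½(160 − 100)(120) = 3600.

Consumer surplus = 3600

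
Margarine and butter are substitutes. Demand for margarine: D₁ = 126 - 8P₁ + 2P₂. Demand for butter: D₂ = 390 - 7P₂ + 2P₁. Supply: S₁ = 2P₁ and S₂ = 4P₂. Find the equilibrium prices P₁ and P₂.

P₁ = 1083/53, P₂ = 2076/53

Market 1: 126 - 8P₁ + 2P₂ = 2P₁ → 10P₁ - 2P₂ = 126.
Market 2: 11P₂ - 2P₁ = 390.
Eliminating P₂: 11×(1) + 2×(2) gives 106P₁ = 2166, so P₁ = 1083/53.
Back-substitute into (2): P₂ = (390 + 2×1083/53) / 11 = 2076/53.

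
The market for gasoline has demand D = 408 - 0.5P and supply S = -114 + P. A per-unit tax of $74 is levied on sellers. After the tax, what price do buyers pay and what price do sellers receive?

Pre-tax equilibrium: P* = 348, Q* = 234.
Tax on sellers shifts supply to S = -114 + 1(P − 74) = -188 + P.
408 - 0.5P = -188 + P gives buyer price Pb = 1192/3; sellers receive Ps = 1192/3 − 74 = 970/3.
New quantity: Q = 408 − 0.5(1192/3) = 628/3.

Buyers pay 1192/3, sellers receive 970/3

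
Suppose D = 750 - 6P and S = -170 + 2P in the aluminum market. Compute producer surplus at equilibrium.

Equilibrium: 750 - 6P = -170 + 2P gives P* = 115, Q* = 60.
Supply starts at P = 85 (where S = 0).
PS = ½(115 − 85)(60) = 900.

Producer surplus = 900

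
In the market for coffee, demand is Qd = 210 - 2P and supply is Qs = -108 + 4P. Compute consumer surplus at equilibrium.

Consumer surplus = 2704

Equilibrium: 210 - 2P = -108 + 4P gives P* = 53, Q* = 104.
Demand choke price (Qd = 0): P = 105.
CS = ½(105 − 53)(104) = 2704.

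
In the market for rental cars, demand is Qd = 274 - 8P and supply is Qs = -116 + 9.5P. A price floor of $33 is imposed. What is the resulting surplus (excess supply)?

Equilibrium price would be P* = 156/7, so the floor at 33 binds.
At P = 33: Qd = 10, Qs = 197.5.
Surplus = 197.5 − 10 = 187.5.

Surplus = 187.5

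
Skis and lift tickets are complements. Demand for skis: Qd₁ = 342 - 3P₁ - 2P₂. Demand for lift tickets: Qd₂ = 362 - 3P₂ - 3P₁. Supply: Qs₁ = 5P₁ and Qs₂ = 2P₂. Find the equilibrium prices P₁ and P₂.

P₁ = 29, P₂ = 55

Market 1: 342 - 3P₁ - 2P₂ = 5P₁ → 8P₁ + 2P₂ = 342.
Market 2: 5P₂ + 3P₁ = 362.
Eliminating P₂: 5×(1) − 2×(2) gives 34P₁ = 986, so P₁ = 29.
Back-substitute into (2): P₂ = (362 − 3×29) / 5 = 55.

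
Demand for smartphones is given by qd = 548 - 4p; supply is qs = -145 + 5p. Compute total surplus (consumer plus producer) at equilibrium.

Total surplus = 12960

Equilibrium: 548 - 4p = -145 + 5p gives p* = 77, q* = 240.
Demand choke price: p = 137; supply starts at p = 29.
CS = ½(137 − 77)(240) = 7200; PS = ½(77 − 29)(240) = 5760.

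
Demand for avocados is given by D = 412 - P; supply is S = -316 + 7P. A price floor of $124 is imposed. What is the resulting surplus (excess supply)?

Equilibrium price would be P* = 91, so the floor at 124 binds.
At P = 124: D = 288, S = 552.
Surplus = 552 − 288 = 264.

Surplus = 264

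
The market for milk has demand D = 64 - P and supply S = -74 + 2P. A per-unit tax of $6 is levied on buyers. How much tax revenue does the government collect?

Tax revenue = 84

Pre-tax equilibrium: P* = 46, Q* = 18.
Tax on buyers shifts demand to D = 64 − 1(P + 6) = 58 - P.
58 - P = -74 + 2P gives seller price Ps = 44; buyers pay Pb = 44 + 6 = 50.
New quantity: Q = 64 − 1(50) = 14.
Revenue = 6 × 14 = 84.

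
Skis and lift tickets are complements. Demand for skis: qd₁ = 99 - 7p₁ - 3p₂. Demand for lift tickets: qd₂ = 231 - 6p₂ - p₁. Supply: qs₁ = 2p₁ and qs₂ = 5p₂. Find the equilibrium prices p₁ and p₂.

p₁ = 4.125, p₂ = 20.625

Market 1: 99 - 7p₁ - 3p₂ = 2p₁ → 9p₁ + 3p₂ = 99.
Market 2: 11p₂ + p₁ = 231.
Eliminating p₂: 11×(1) − 3×(2) gives 96p₁ = 396, so p₁ = 4.125.
Back-substitute into (2): p₂ = (231 − 1×4.125) / 11 = 20.625.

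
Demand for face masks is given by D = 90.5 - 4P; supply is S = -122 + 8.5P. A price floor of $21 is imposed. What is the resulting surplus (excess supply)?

Surplus = 50

Equilibrium price would be P* = 17, so the floor at 21 binds.
At P = 21: D = 6.5, S = 56.5.
Surplus = 56.5 − 6.5 = 50.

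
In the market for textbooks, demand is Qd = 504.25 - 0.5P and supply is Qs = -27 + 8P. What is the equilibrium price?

Set Qd = Qs: 504.25 - 0.5P = -27 + 8P.
531.25 = 8.5P, so P* = 62.5.
Q* = 504.25 − 0.5(62.5) = 473.

P* = 62.5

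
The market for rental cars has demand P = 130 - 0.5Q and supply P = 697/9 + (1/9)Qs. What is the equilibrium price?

P* = 87

Set the two price expressions equal: 130 - 0.5Q = 697/9 + (1/9)Q.
473/9 = (11/18)Q, so Q* = 86.
P* = 130 − (0.5)(86) = 87.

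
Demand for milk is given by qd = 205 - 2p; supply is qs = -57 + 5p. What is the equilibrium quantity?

Set qd = qs: 205 - 2p = -57 + 5p.
262 = 7p, so p* = 262/7.
q* = 205 − 2(262/7) = 911/7.

q* = 911/7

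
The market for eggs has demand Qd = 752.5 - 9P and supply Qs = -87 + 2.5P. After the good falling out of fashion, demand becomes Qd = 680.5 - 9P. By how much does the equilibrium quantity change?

ΔQ = -360/23

Original equilibrium: P* = 73, Q* = 95.5.
New equilibrium: 680.5 - 9P = -87 + 2.5P, so 767.5 = 11.5P and P' = 1535/23; Q' = 680.5 − 9(1535/23) = 3673/46.
Change in quantity: 3673/46 − 95.5 = -360/23.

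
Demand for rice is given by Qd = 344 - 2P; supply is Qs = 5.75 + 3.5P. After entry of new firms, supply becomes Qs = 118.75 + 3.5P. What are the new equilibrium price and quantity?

Original equilibrium: P* = 61.5, Q* = 221.
New equilibrium: 344 - 2P = 118.75 + 3.5P, so 225.25 = 5.5P and P' = 901/22; Q' = 344 − 2(901/22) = 2883/11.

P' = 901/22, Q' = 2883/11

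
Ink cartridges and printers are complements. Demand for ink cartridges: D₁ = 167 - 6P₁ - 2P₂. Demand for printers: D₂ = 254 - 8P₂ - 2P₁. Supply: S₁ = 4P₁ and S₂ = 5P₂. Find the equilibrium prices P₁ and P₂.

P₁ = 1663/126, P₂ = 1103/63

Market 1: 167 - 6P₁ - 2P₂ = 4P₁ → 10P₁ + 2P₂ = 167.
Market 2: 13P₂ + 2P₁ = 254.
Eliminating P₂: 13×(1) − 2×(2) gives 126P₁ = 1663, so P₁ = 1663/126.
Back-substitute into (2): P₂ = (254 − 2×1663/126) / 13 = 1103/63.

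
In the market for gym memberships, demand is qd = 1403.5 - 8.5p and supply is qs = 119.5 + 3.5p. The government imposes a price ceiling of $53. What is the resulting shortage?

Shortage = 648

Equilibrium price would be p* = 107, so the ceiling at 53 binds.
At p = 53: qd = 1403.5 − 8.5(53) = 953, qs = 119.5 + 3.5(53) = 305.
Shortage = 953 − 305 = 648.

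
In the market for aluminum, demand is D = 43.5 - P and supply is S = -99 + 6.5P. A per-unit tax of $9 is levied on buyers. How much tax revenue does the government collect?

Pre-tax equilibrium: P* = 19, Q* = 24.5.
Tax on buyers shifts demand to D = 43.5 − 1(P + 9) = 34.5 - P.
34.5 - P = -99 + 6.5P gives seller price Ps = 17.8; buyers pay Pb = 17.8 + 9 = 26.8.
New quantity: Q = 43.5 − 1(26.8) = 16.7.
Revenue = 9 × 16.7 = 150.3.

Tax revenue = 150.3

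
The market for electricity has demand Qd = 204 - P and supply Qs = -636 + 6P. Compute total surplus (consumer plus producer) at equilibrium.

Equilibrium: 204 - P = -636 + 6P gives P* = 120, Q* = 84.
Demand choke price: P = 204; supply starts at P = 106.
CS = ½(204 − 120)(84) = 3528; PS = ½(120 − 106)(84) = 588.

Total surplus = 4116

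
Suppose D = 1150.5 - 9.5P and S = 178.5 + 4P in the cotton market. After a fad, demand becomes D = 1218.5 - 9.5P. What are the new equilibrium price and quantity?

P' = 2080/27, Q' = 26279/54

Original equilibrium: P* = 72, Q* = 466.5.
New equilibrium: 1218.5 - 9.5P = 178.5 + 4P, so 1040 = 13.5P and P' = 2080/27; Q' = 1218.5 − 9.5(2080/27) = 26279/54.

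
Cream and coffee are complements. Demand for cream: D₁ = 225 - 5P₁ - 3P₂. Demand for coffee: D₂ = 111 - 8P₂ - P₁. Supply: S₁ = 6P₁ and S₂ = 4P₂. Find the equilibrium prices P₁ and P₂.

P₁ = 789/43, P₂ = 332/43

Market 1: 225 - 5P₁ - 3P₂ = 6P₁ → 11P₁ + 3P₂ = 225.
Market 2: 12P₂ + P₁ = 111.
Eliminating P₂: 12×(1) − 3×(2) gives 129P₁ = 2367, so P₁ = 789/43.
Back-substitute into (2): P₂ = (111 − 1×789/43) / 12 = 332/43.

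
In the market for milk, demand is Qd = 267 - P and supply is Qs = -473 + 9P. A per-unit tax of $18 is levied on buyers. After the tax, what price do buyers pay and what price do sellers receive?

Buyers pay $90.2, sellers receive $72.2

Pre-tax equilibrium: P* = 74, Q* = 193.
Tax on buyers shifts demand to Qd = 267 − 1(P + 18) = 249 - P.
249 - P = -473 + 9P gives seller price Ps = 72.2; buyers pay Pb = 72.2 + 18 = 90.2.
New quantity: Q = 267 − 1(90.2) = 176.8.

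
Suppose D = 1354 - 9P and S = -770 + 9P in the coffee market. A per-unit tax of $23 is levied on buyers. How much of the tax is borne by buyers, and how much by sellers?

Buyers bear $11.5, sellers bear $11.5

Pre-tax equilibrium: P* = 118, Q* = 292.
Tax on buyers shifts demand to D = 1354 − 9(P + 23) = 1147 - 9P.
1147 - 9P = -770 + 9P gives seller price Ps = 106.5; buyers pay Pb = 106.5 + 23 = 129.5.
New quantity: Q = 1354 − 9(129.5) = 188.5.
Buyer burden = 129.5 − 118 = 11.5; seller burden = 118 − 106.5 = 11.5.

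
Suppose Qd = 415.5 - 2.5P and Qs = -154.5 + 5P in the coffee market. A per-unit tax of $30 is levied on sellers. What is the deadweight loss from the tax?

Deadweight loss = 750

Pre-tax equilibrium: P* = 76, Q* = 225.5.
Tax on sellers shifts supply to Qs = -154.5 + 5(P − 30) = -304.5 + 5P.
415.5 - 2.5P = -304.5 + 5P gives buyer price Pb = 96; sellers receive Ps = 96 − 30 = 66.
New quantity: Q = 415.5 − 2.5(96) = 175.5.
DWL = ½ × 30 × (225.5 − 175.5) = 750.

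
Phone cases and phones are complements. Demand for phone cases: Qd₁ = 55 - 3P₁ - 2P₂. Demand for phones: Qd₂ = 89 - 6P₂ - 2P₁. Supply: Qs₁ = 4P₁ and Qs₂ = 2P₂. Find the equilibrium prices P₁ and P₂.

P₁ = 131/26, P₂ = 513/52

Market 1: 55 - 3P₁ - 2P₂ = 4P₁ → 7P₁ + 2P₂ = 55.
Market 2: 8P₂ + 2P₁ = 89.
Eliminating P₂: 8×(1) − 2×(2) gives 52P₁ = 262, so P₁ = 131/26.
Back-substitute into (2): P₂ = (89 − 2×131/26) / 8 = 513/52.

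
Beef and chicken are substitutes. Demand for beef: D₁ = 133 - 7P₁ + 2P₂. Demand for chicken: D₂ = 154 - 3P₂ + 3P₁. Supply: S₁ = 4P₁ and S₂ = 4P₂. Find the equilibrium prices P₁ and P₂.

P₁ = 1239/71, P₂ = 2093/71

Market 1: 133 - 7P₁ + 2P₂ = 4P₁ → 11P₁ - 2P₂ = 133.
Market 2: 7P₂ - 3P₁ = 154.
Eliminating P₂: 7×(1) + 2×(2) gives 71P₁ = 1239, so P₁ = 1239/71.
Back-substitute into (2): P₂ = (154 + 3×1239/71) / 7 = 2093/71.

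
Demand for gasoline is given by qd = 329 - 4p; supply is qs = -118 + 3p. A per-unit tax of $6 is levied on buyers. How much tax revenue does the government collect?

Pre-tax equilibrium: p* = 447/7, q* = 515/7.
Tax on buyers shifts demand to qd = 329 − 4(p + 6) = 305 - 4p.
305 - 4p = -118 + 3p gives seller price ps = 423/7; buyers pay pb = 423/7 + 6 = 465/7.
New quantity: q = 329 − 4(465/7) = 443/7.
Revenue = 6 × 443/7 = 2658/7.

Tax revenue = 2658/7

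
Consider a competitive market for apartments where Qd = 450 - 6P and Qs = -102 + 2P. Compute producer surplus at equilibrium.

Producer surplus = 324

Equilibrium: 450 - 6P = -102 + 2P gives P* = 69, Q* = 36.
Supply starts at P = 51 (where Qs = 0).
PS = ½(69 − 51)(36) = 324.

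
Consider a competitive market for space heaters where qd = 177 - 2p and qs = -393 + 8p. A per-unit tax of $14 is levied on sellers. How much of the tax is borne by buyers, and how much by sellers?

Pre-tax equilibrium: p* = 57, q* = 63.
Tax on sellers shifts supply to qs = -393 + 8(p − 14) = -505 + 8p.
177 - 2p = -505 + 8p gives buyer price pb = 68.2; sellers receive ps = 68.2 − 14 = 54.2.
New quantity: q = 177 − 2(68.2) = 40.6.
Buyer burden = 68.2 − 57 = 11.2; seller burden = 57 − 54.2 = 2.8.

Buyers bear $11.2, sellers bear $2.8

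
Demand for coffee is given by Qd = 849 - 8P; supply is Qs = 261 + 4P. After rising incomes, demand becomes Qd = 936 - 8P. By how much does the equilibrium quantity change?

ΔQ = 29

Original equilibrium: P* = 49, Q* = 457.
New equilibrium: 936 - 8P = 261 + 4P, so 675 = 12P and P' = 56.25; Q' = 936 − 8(56.25) = 486.
Change in quantity: 486 − 457 = 29.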